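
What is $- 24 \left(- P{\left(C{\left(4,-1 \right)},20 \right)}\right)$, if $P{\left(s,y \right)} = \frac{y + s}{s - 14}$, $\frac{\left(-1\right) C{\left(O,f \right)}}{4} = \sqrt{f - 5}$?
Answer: $- \frac{1104}{73} + \frac{816 i \sqrt{6}}{73} \approx -15.123 + 27.381 i$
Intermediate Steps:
$C{\left(O,f \right)} = - 4 \sqrt{-5 + f}$ ($C{\left(O,f \right)} = - 4 \sqrt{f - 5} = - 4 \sqrt{-5 + f}$)
$P{\left(s,y \right)} = \frac{s + y}{-14 + s}$
$- 24 \left(- P{\left(C{\left(4,-1 \right)},20 \right)}\right) = - 24 \left(- \frac{- 4 \sqrt{-5 - 1} + 20}{-14 - 4 \sqrt{-5 - 1}}\right) = - 24 \left(- \frac{- 4 \sqrt{-6} + 20}{-14 - 4 \sqrt{-6}}\right) = - 24 \left(- \frac{- 4 i \sqrt{6} + 20}{-14 - 4 i \sqrt{6}}\right) = - 24 \left(- \frac{20 - 4 i \sqrt{6}}{-14 - 4 i \sqrt{6}}\right) = \frac{24 \left(20 - 4 i \sqrt{6}\right)}{-14 - 4 i \sqrt{6}}$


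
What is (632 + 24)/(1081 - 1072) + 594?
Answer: 6002/9 ≈ 666.89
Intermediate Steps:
(632 + 24)/(1081 - 1072) + 594 = 656/9 + 594 = 6002/9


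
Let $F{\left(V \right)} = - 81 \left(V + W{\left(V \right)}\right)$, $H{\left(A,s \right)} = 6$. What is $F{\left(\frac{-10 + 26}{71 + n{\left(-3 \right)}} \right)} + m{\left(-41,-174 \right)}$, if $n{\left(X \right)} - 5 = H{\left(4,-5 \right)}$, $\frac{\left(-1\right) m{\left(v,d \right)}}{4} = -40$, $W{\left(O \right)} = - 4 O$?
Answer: $\frac{8504}{41} \approx 207.41$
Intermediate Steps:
$m{\left(v,d \right)} = 160$ ($m{\left(v,d \right)} = \left(-4\right) \left(-40\right) = 160$)
$n{\left(X \right)} = 11$ ($n{\left(X \right)} = 5 + 6 = 11$)
$F{\left(V \right)} = 243 V$ ($F{\left(V \right)} = - 81 \left(V - 4 V\right) = - 81 \left(- 3 V\right) = 243 V$)
$F{\left(\frac{-10 + 26}{71 + n{\left(-3 \right)}} \right)} + m{\left(-41,-174 \right)} = 243 \frac{-10 + 26}{71 + 11} + 160 = 243 \cdot \frac{16}{82} + 160 = 243 \cdot 16 \cdot \frac{1}{82} + 160 = 243 \cdot \frac{8}{41} + 160 = \frac{1944}{41} + 160 = \frac{8504}{41}$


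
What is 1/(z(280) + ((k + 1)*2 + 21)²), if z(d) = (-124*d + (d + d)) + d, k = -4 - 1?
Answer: -1/33711 ≈ -2.9664e-5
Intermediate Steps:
k = -5
z(d) = -121*d (z(d) = (-124*d + 2*d) + d = -122*d + d = -121*d)
1/(z(280) + ((k + 1)*2 + 21)²) = 1/(-121*280 + ((-5 + 1)*2 + 21)²) = 1/(-33880 + (-4*2 + 21)²) = 1/(-33880 + (-8 + 21)²) = 1/(-33880 + 13²) = 1/(-33880 + 169) = 1/(-33711) = -1/33711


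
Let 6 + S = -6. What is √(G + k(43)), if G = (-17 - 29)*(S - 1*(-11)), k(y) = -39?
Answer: √7 ≈ 2.6458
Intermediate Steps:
S = -12 (S = -6 - 6 = -12)
G = 46 (G = (-17 - 29)*(-12 - 1*(-11)) = -46*(-12 + 11) = -46*(-1) = 46)
√(G + k(43)) = √(46 - 39) = √7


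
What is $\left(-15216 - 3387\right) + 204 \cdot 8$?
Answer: $-16971$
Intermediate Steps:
$\left(-15216 - 3387\right) + 204 \cdot 8 = -18603 + 1632 = -16971$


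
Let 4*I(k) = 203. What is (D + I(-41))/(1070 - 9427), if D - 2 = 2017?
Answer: -8279/33428 ≈ -0.24767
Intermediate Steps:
D = 2019 (D = 2 + 2017 = 2019)
I(k) = 203/4 (I(k) = (¼)*203 = 203/4)
(D + I(-41))/(1070 - 9427) = (2019 + 203/4)/(1070 - 9427) = (8279/4)/(-8357) = (8279/4)*(-1/8357) = -8279/33428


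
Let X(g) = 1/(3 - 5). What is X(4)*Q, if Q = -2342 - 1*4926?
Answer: 3634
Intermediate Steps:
Q = -7268 (Q = -2342 - 4926 = -7268)
X(g) = -1/2 (X(g) = 1/(-2) = -1/2)
X(4)*Q = -1/2*(-7268) = 3634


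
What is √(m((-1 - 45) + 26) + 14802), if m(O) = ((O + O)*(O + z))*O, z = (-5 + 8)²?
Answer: √6002 ≈ 77.473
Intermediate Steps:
z = 9 (z = 3² = 9)
m(O) = 2*O²*(9 + O) (m(O) = ((O + O)*(O + 9))*O = ((2*O)*(9 + O))*O = (2*O*(9 + O))*O = 2*O²*(9 + O))
√(m((-1 - 45) + 26) + 14802) = √(2*((-1 - 45) + 26)²*(9 + ((-1 - 45) + 26)) + 14802) = √(2*(-46 + 26)²*(9 + (-46 + 26)) + 14802) = √(2*(-20)²*(9 - 20) + 14802) = √(2*400*(-11) + 14802) = √(-8800 + 14802) = √6002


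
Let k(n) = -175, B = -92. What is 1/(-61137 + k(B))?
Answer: -1/61312 ≈ -1.6310e-5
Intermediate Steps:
1/(-61137 + k(B)) = 1/(-61137 - 175) = 1/(-61312) = -1/61312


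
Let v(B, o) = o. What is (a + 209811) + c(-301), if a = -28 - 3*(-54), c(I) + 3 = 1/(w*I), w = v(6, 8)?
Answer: 505540335/2408 ≈ 2.0994e+5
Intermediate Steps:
w = 8
c(I) = -3 + 1/(8*I)
a = 134 (a = -28 + 162 = 134)
(a + 209811) + c(-301) = (134 + 209811) + (-3 + (⅛)/(-301)) = 209945 + (-3 + (⅛)*(-1/301)) = 209945 + (-3 - 1/2408) = 209945 - 7225/2408 = 505540335/2408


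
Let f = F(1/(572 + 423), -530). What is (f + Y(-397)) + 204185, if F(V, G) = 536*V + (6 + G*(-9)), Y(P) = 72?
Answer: 207988371/995 ≈ 2.0903e+5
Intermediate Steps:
F(V, G) = 6 - 9*G + 536*V (F(V, G) = 536*V + (6 - 9*G) = 6 - 9*G + 536*V)
f = 4752656/995 (f = 6 - 9*(-530) + 536/(572 + 423) = 6 + 4770 + 536/995 = 4752656/995 ≈ 4776.5)
(f + Y(-397)) + 204185 = (4752656/995 + 72) + 204185 = 4824296/995 + 204185 = 207988371/995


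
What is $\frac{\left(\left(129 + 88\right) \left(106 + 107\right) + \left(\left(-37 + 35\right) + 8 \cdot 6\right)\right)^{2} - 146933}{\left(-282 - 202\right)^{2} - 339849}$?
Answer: $- \frac{2140488356}{105593} \approx -20271.0$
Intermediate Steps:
$\frac{\left(\left(129 + 88\right) \left(106 + 107\right) + \left(\left(-37 + 35\right) + 8 \cdot 6\right)\right)^{2} - 146933}{\left(-282 - 202\right)^{2} - 339849} = \frac{\left(217 \cdot 213 + \left(-2 + 48\right)\right)^{2} - 146933}{\left(-484\right)^{2} - 339849} = \frac{\left(46221 + 46\right)^{2} - 146933}{234256 - 339849} = \frac{46267^{2} - 146933}{-105593} = \left(2140635289 - 146933\right) \left(- \frac{1}{105593}\right) = 2140488356 \left(- \frac{1}{105593}\right) = - \frac{2140488356}{105593}$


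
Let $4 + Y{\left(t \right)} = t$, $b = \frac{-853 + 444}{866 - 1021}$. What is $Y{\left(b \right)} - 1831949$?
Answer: $- \frac{283952306}{155} \approx -1.832 \cdot 10^{6}$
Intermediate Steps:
$b = \frac{409}{155}$ ($b = - \frac{409}{-155} = \left(-409\right) \left(- \frac{1}{155}\right) = \frac{409}{155} \approx 2.6387$)
$Y{\left(t \right)} = -4 + t$
$Y{\left(b \right)} - 1831949 = \left(-4 + \frac{409}{155}\right) - 1831949 = - \frac{211}{155} - 1831949 = - \frac{283952306}{155}$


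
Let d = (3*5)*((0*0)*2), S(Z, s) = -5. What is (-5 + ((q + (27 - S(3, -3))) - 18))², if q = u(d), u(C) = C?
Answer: 81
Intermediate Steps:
d = 0 (d = 15*(0*2) = 15*0 = 0)
q = 0
(-5 + ((q + (27 - S(3, -3))) - 18))² = (-5 + ((0 + (27 - 1*(-5))) - 18))² = (-5 + ((0 + (27 + 5)) - 18))² = (-5 + ((0 + 32) - 18))² = (-5 + (32 - 18))² = (-5 + 14)² = 9² = 81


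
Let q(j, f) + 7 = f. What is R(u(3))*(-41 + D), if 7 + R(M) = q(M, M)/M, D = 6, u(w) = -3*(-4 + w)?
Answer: 875/3 ≈ 291.67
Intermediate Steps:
q(j, f) = -7 + f
u(w) = 12 - 3*w
R(M) = -7 + (-7 + M)/M
R(u(3))*(-41 + D) = (-6 - 7/(12 - 3*3))*(-41 + 6) = (-6 - 7/(12 - 9))*(-35) = (-6 - 7/3)*(-35) = -25/3*(-35) = 875/3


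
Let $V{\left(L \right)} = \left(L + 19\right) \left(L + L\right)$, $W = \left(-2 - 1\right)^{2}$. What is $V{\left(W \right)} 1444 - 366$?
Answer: $727410$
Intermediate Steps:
$W = 9$ ($W = \left(-3\right)^{2} = 9$)
$V{\left(L \right)} = 2 L \left(19 + L\right)$ ($V{\left(L \right)} = \left(19 + L\right) 2 L = 2 L \left(19 + L\right)$)
$V{\left(W \right)} 1444 - 366 = 2 \cdot 9 \left(19 + 9\right) 1444 - 366 = 2 \cdot 9 \cdot 28 \cdot 1444 - 366 = 504 \cdot 1444 - 366 = 727776 - 366 = 727410$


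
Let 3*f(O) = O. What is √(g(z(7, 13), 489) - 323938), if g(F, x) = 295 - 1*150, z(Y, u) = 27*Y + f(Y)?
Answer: 3*I*√35977 ≈ 569.03*I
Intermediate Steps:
f(O) = O/3
z(Y, u) = 82*Y/3 (z(Y, u) = 27*Y + Y/3 = 82*Y/3)
g(F, x) = 145 (g(F, x) = 295 - 150 = 145)
√(g(z(7, 13), 489) - 323938) = √(145 - 323938) = √(-323793) = 3*I*√35977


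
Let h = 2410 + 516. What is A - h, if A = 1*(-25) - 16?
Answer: -2967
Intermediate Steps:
A = -41 (A = -25 - 16 = -41)
h = 2926
A - h = -41 - 1*2926 = -41 - 2926 = -2967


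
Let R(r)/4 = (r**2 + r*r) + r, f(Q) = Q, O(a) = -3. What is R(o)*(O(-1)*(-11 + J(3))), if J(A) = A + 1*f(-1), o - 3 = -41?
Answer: 307800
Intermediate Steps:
o = -38 (o = 3 - 41 = -38)
R(r) = 4*r + 8*r**2 (R(r) = 4*((r**2 + r*r) + r) = 4*((r**2 + r**2) + r) = 4*(2*r**2 + r) = 4*(r + 2*r**2) = 4*r + 8*r**2)
J(A) = -1 + A (J(A) = A + 1*(-1) = A - 1 = -1 + A)
R(o)*(O(-1)*(-11 + J(3))) = (4*(-38)*(1 + 2*(-38)))*(-3*(-11 + (-1 + 3))) = (4*(-38)*(1 - 76))*(-3*(-11 + 2)) = (4*(-38)*(-75))*(-3*(-9)) = 11400*27 = 307800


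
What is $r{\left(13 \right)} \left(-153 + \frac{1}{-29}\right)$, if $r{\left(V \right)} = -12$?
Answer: $\frac{53256}{29} \approx 1836.4$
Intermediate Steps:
$r{\left(13 \right)} \left(-153 + \frac{1}{-29}\right) = - 12 \left(-153 + \frac{1}{-29}\right) = - 12 \left(-153 - \frac{1}{29}\right) = \left(-12\right) \left(- \frac{4438}{29}\right) = \frac{53256}{29}$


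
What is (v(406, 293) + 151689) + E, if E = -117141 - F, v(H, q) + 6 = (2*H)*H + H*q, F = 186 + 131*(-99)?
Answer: 495955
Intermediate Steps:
F = -12783 (F = 186 - 12969 = -12783)
v(H, q) = -6 + 2*H² + H*q (v(H, q) = -6 + ((2*H)*H + H*q) = -6 + (2*H² + H*q) = -6 + 2*H² + H*q)
E = -104358 (E = -117141 - 1*(-12783) = -117141 + 12783 = -104358)
(v(406, 293) + 151689) + E = ((-6 + 2*406² + 406*293) + 151689) - 104358 = ((-6 + 2*164836 + 118958) + 151689) - 104358 = ((-6 + 329672 + 118958) + 151689) - 104358 = (448624 + 151689) - 104358 = 600313 - 104358 = 495955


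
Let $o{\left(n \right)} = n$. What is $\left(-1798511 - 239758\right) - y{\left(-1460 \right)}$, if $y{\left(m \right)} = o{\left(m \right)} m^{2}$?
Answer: $3110097731$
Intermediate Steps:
$y{\left(m \right)} = m^{3}$ ($y{\left(m \right)} = m m^{2} = m^{3}$)
$\left(-1798511 - 239758\right) - y{\left(-1460 \right)} = \left(-1798511 - 239758\right) - \left(-1460\right)^{3} = \left(-1798511 - 239758\right) - -3112136000 = -2038269 + 3112136000 = 3110097731$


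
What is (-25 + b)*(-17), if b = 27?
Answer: -34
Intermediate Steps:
(-25 + b)*(-17) = (-25 + 27)*(-17) = 2*(-17) = -34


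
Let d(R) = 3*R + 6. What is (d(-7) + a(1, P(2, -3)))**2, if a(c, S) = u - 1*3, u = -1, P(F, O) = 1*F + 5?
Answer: 361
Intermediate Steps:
P(F, O) = 5 + F (P(F, O) = F + 5 = 5 + F)
a(c, S) = -4 (a(c, S) = -1 - 1*3 = -1 - 3 = -4)
d(R) = 6 + 3*R
(d(-7) + a(1, P(2, -3)))**2 = ((6 + 3*(-7)) - 4)**2 = ((6 - 21) - 4)**2 = (-15 - 4)**2 = (-19)**2 = 361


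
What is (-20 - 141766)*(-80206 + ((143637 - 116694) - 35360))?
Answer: 12565500678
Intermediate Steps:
(-20 - 141766)*(-80206 + ((143637 - 116694) - 35360)) = -141786*(-80206 + (26943 - 35360)) = -141786*(-80206 - 8417) = -141786*(-88623) = 12565500678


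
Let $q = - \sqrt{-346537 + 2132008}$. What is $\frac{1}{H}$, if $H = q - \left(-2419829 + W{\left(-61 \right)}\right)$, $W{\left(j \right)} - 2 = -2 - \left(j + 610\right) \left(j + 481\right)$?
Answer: $\frac{2650409}{7024666081810} + \frac{\sqrt{1785471}}{7024666081810} \approx 3.7749 \cdot 10^{-7}$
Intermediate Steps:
$W{\left(j \right)} = - \left(481 + j\right) \left(610 + j\right)$ ($W{\left(j \right)} = 2 - \left(2 + \left(j + 610\right) \left(j + 481\right)\right) = 2 - \left(2 + \left(610 + j\right) \left(481 + j\right)\right) = 2 - \left(2 + \left(481 + j\right) \left(610 + j\right)\right) = - \left(481 + j\right) \left(610 + j\right)$)
$q = - \sqrt{1785471} \approx -1336.2$
$H = 2650409 - \sqrt{1785471}$ ($H = - \sqrt{1785471} - \left(-2419829 - 230580\right) = - \sqrt{1785471} - -2650409 = - \sqrt{1785471} + 2650409 = 2650409 - \sqrt{1785471} \approx 2.6491 \cdot 10^{6}$)
$\frac{1}{H} = \frac{1}{2650409 - \sqrt{1785471}}$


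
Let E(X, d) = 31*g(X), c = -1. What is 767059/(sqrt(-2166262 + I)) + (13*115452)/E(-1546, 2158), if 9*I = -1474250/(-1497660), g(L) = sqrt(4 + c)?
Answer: 500292*sqrt(3)/31 - 2301177*I*sqrt(437300456131726098)/2919891404803 ≈ 27953.0 - 521.16*I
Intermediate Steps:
g(L) = sqrt(3) (g(L) = sqrt(4 - 1) = sqrt(3))
E(X, d) = 31*sqrt(3)
I = 147425/1347894 (I = (-1474250/(-1497660))/9 = (-1474250*(-1/1497660))/9 = (1/9)*(147425/149766) = 147425/1347894 ≈ 0.10937)
767059/(sqrt(-2166262 + I)) + (13*115452)/E(-1546, 2158) = 767059/(sqrt(-2166262 + 147425/1347894)) + (13*115452)/((31*sqrt(3))) = 767059/(sqrt(-2919891404803/1347894)) + 1500876*(sqrt(3)/93) = 767059/((I*sqrt(437300456131726098)/449298)) + 500292*sqrt(3)/31 = 767059*(-3*I*sqrt(437300456131726098)/2919891404803) + 500292*sqrt(3)/31 = -2301177*I*sqrt(437300456131726098)/2919891404803 + 500292*sqrt(3)/31 = 500292*sqrt(3)/31 - 2301177*I*sqrt(437300456131726098)/2919891404803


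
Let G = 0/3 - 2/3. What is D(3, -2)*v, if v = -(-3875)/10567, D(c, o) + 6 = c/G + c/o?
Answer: -46500/10567 ≈ -4.4005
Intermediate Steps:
G = -⅔ (G = 0*(⅓) - 2*⅓ = 0 - ⅔ = -⅔ ≈ -0.66667)
D(c, o) = -6 - 3*c/2 + c/o (D(c, o) = -6 + (c/(-⅔) + c/o) = -6 + (c*(-3/2) + c/o) = -6 + (-3*c/2 + c/o) = -6 - 3*c/2 + c/o)
v = 3875/10567 (v = -(-3875)/10567 = -1*(-3875/10567) = 3875/10567 ≈ 0.36671)
D(3, -2)*v = (-6 - 3/2*3 + 3/(-2))*(3875/10567) = (-6 - 9/2 + 3*(-½))*(3875/10567) = (-6 - 9/2 - 3/2)*(3875/10567) = -12*3875/10567 = -46500/10567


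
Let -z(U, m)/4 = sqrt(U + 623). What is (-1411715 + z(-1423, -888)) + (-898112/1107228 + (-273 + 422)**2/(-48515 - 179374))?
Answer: -29684277662686348/21027090141 - 80*I*sqrt(2) ≈ -1.4117e+6 - 113.14*I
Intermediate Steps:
z(U, m) = -4*sqrt(623 + U) (z(U, m) = -4*sqrt(U + 623) = -4*sqrt(623 + U))
(-1411715 + z(-1423, -888)) + (-898112/1107228 + (-273 + 422)**2/(-48515 - 179374)) = (-1411715 - 4*sqrt(623 - 1423)) + (-898112/1107228 + (-273 + 422)**2/(-48515 - 179374)) = (-1411715 - 80*I*sqrt(2)) + (-898112*1/1107228 + 149**2/(-227889)) = (-1411715 - 80*I*sqrt(2)) + (-224528/276807 + 22201*(-1/227889)) = (-1411715 - 80*I*sqrt(2)) + (-224528/276807 - 22201/227889) = (-1411715 - 80*I*sqrt(2)) - 19104284533/21027090141 = -29684277662686348/21027090141 - 80*I*sqrt(2)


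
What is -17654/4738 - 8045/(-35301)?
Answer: -292543322/83628069 ≈ -3.4981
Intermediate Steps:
-17654/4738 - 8045/(-35301) = -17654*1/4738 - 8045*(-1/35301) = -8827/2369 + 8045/35301 = -292543322/83628069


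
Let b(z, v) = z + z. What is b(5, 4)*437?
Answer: 4370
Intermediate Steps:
b(z, v) = 2*z
b(5, 4)*437 = (2*5)*437 = 10*437 = 4370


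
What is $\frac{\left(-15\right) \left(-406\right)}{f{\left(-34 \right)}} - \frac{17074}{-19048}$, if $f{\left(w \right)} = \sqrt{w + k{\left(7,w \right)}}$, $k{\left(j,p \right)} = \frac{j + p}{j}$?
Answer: $\frac{8537}{9524} - \frac{1218 i \sqrt{1855}}{53} \approx 0.89637 - 989.79 i$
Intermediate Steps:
$k{\left(j,p \right)} = \frac{j + p}{j}$
$f{\left(w \right)} = \sqrt{1 + \frac{8 w}{7}}$ ($f{\left(w \right)} = \sqrt{w + \frac{7 + w}{7}} = \sqrt{w + \left(1 + \frac{w}{7}\right)} = \sqrt{1 + \frac{8 w}{7}}$)
$\frac{\left(-15\right) \left(-406\right)}{f{\left(-34 \right)}} - \frac{17074}{-19048} = \frac{\left(-15\right) \left(-406\right)}{\frac{1}{7} \sqrt{49 + 56 \left(-34\right)}} - \frac{17074}{-19048} = \frac{6090}{\frac{1}{7} \sqrt{49 - 1904}} - - \frac{8537}{9524} = \frac{6090}{\frac{1}{7} \sqrt{-1855}} + \frac{8537}{9524} = \frac{6090}{\frac{1}{7} i \sqrt{1855}} + \frac{8537}{9524} = 6090 \left(- \frac{i \sqrt{1855}}{265}\right) + \frac{8537}{9524} = - \frac{1218 i \sqrt{1855}}{53} + \frac{8537}{9524} = \frac{8537}{9524} - \frac{1218 i \sqrt{1855}}{53}$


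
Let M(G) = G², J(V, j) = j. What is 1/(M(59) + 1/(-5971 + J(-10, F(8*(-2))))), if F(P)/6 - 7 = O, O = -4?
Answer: 5953/20722392 ≈ 0.00028727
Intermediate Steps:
F(P) = 18 (F(P) = 42 + 6*(-4) = 42 - 24 = 18)
1/(M(59) + 1/(-5971 + J(-10, F(8*(-2))))) = 1/(59² + 1/(-5971 + 18)) = 1/(3481 + 1/(-5953)) = 1/(3481 - 1/5953) = 1/(20722392/5953) = 5953/20722392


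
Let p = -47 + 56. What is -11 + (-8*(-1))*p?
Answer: 61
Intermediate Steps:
p = 9
-11 + (-8*(-1))*p = -11 - 8*(-1)*9 = -11 + 8*9 = -11 + 72 = 61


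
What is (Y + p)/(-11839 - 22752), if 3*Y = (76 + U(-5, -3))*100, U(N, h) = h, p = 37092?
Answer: -118576/103773 ≈ -1.1426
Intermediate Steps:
Y = 7300/3 (Y = ((76 - 3)*100)/3 = (73*100)/3 = (1/3)*7300 = 7300/3 ≈ 2433.3)
(Y + p)/(-11839 - 22752) = (7300/3 + 37092)/(-11839 - 22752) = (118576/3)/(-34591) = (118576/3)*(-1/34591) = -118576/103773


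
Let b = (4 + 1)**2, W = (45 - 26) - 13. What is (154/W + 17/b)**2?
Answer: 3904576/5625 ≈ 694.15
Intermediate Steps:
W = 6 (W = 19 - 13 = 6)
b = 25 (b = 5**2 = 25)
(154/W + 17/b)**2 = (154/6 + 17/25)**2 = (154*(1/6) + 17*(1/25))**2 = (77/3 + 17/25)**2 = (1976/75)**2 = 3904576/5625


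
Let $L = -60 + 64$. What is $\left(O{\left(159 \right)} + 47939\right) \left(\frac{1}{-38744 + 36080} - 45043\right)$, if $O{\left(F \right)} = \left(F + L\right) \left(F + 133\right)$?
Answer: $- \frac{1273742180095}{296} \approx -4.3032 \cdot 10^{9}$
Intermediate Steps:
$L = 4$
$O{\left(F \right)} = \left(4 + F\right) \left(133 + F\right)$ ($O{\left(F \right)} = \left(F + 4\right) \left(F + 133\right) = \left(4 + F\right) \left(133 + F\right)$)
$\left(O{\left(159 \right)} + 47939\right) \left(\frac{1}{-38744 + 36080} - 45043\right) = \left(\left(532 + 159^{2} + 137 \cdot 159\right) + 47939\right) \left(\frac{1}{-38744 + 36080} - 45043\right) = \left(\left(532 + 25281 + 21783\right) + 47939\right) \left(\frac{1}{-2664} - 45043\right) = \left(47596 + 47939\right) \left(- \frac{1}{2664} - 45043\right) = 95535 \left(- \frac{119994553}{2664}\right) = - \frac{1273742180095}{296}$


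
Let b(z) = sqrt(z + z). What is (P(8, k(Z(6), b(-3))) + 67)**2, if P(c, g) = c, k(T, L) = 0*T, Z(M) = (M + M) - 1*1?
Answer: 5625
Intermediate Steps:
b(z) = sqrt(2)*sqrt(z) (b(z) = sqrt(2*z) = sqrt(2)*sqrt(z))
Z(M) = -1 + 2*M (Z(M) = 2*M - 1 = -1 + 2*M)
k(T, L) = 0
(P(8, k(Z(6), b(-3))) + 67)**2 = (8 + 67)**2 = 75**2 = 5625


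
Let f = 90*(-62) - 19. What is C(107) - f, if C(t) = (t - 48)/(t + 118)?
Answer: 1259834/225 ≈ 5599.3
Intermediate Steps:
C(t) = (-48 + t)/(118 + t)
f = -5599 (f = -5580 - 19 = -5599)
C(107) - f = (-48 + 107)/(118 + 107) - 1*(-5599) = 59/225 + 5599 = 1259834/225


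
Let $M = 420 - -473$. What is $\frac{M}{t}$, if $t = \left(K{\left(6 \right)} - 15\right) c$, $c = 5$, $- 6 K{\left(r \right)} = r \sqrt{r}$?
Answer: $- \frac{893}{73} + \frac{893 \sqrt{6}}{1095} \approx -10.235$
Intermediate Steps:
$M = 893$ ($M = 420 + 473 = 893$)
$K{\left(r \right)} = - \frac{r^{\frac{3}{2}}}{6}$ ($K{\left(r \right)} = - \frac{r \sqrt{r}}{6} = - \frac{r^{\frac{3}{2}}}{6}$)
$t = -75 - 5 \sqrt{6}$ ($t = \left(- \frac{6^{\frac{3}{2}}}{6} - 15\right) 5 = \left(- \frac{6 \sqrt{6}}{6} - 15\right) 5 = \left(- \sqrt{6} - 15\right) 5 = \left(-15 - \sqrt{6}\right) 5 = -75 - 5 \sqrt{6} \approx -87.247$)
$\frac{M}{t} = \frac{893}{-75 - 5 \sqrt{6}}$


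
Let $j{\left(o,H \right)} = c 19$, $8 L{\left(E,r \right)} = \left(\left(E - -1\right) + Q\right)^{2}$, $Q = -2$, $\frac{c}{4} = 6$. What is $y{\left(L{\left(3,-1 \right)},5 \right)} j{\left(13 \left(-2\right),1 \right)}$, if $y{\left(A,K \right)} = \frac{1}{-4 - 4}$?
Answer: $-57$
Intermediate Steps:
$c = 24$ ($c = 4 \cdot 6 = 24$)
$L{\left(E,r \right)} = \frac{\left(-1 + E\right)^{2}}{8}$ ($L{\left(E,r \right)} = \frac{\left(\left(E - -1\right) - 2\right)^{2}}{8} = \frac{\left(\left(E + 1\right) - 2\right)^{2}}{8} = \frac{\left(\left(1 + E\right) - 2\right)^{2}}{8} = \frac{\left(-1 + E\right)^{2}}{8}$)
$y{\left(A,K \right)} = - \frac{1}{8}$ ($y{\left(A,K \right)} = \frac{1}{-8} = - \frac{1}{8}$)
$j{\left(o,H \right)} = 456$ ($j{\left(o,H \right)} = 24 \cdot 19 = 456$)
$y{\left(L{\left(3,-1 \right)},5 \right)} j{\left(13 \left(-2\right),1 \right)} = \left(- \frac{1}{8}\right) 456 = -57$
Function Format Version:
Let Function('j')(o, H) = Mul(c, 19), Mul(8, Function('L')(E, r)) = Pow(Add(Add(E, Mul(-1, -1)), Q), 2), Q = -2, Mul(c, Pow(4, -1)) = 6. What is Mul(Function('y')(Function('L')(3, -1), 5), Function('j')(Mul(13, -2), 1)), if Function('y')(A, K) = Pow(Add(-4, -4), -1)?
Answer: -57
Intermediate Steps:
c = 24 (c = Mul(4, 6) = 24)
Function('L')(E, r) = Mul(Rational(1, 8), Pow(Add(-1, E), 2)) (Function('L')(E, r) = Mul(Rational(1, 8), Pow(Add(Add(E, Mul(-1, -1)), -2), 2)) = Mul(Rational(1, 8), Pow(Add(Add(E, 1), -2), 2)) = Mul(Rational(1, 8), Pow(Add(Add(1, E), -2), 2)) = Mul(Rational(1, 8), Pow(Add(-1, E), 2)))
Function('y')(A, K) = Rational(-1, 8) (Function('y')(A, K) = Pow(-8, -1) = Rational(-1, 8))
Function('j')(o, H) = 456 (Function('j')(o, H) = Mul(24, 19) = 456)
Mul(Function('y')(Function('L')(3, -1), 5), Function('j')(Mul(13, -2), 1)) = Mul(Rational(-1, 8), 456) = -57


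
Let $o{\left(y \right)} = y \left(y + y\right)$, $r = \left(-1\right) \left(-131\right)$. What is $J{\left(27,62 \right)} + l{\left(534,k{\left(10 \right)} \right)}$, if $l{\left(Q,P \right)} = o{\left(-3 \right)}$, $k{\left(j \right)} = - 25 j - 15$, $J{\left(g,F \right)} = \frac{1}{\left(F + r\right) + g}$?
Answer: $\frac{3961}{220} \approx 18.005$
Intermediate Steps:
$r = 131$
$J{\left(g,F \right)} = \frac{1}{131 + F + g}$ ($J{\left(g,F \right)} = \frac{1}{\left(F + 131\right) + g} = \frac{1}{\left(131 + F\right) + g} = \frac{1}{131 + F + g}$)
$k{\left(j \right)} = -15 - 25 j$
$o{\left(y \right)} = 2 y^{2}$ ($o{\left(y \right)} = y 2 y = 2 y^{2}$)
$l{\left(Q,P \right)} = 18$ ($l{\left(Q,P \right)} = 2 \left(-3\right)^{2} = 2 \cdot 9 = 18$)
$J{\left(27,62 \right)} + l{\left(534,k{\left(10 \right)} \right)} = \frac{1}{131 + 62 + 27} + 18 = \frac{1}{220} + 18 = \frac{3961}{220}$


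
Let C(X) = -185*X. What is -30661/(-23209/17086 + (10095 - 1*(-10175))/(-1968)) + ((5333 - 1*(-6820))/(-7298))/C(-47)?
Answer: 16355553036746415171/6218834131882630 ≈ 2630.0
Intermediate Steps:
-30661/(-23209/17086 + (10095 - 1*(-10175))/(-1968)) + ((5333 - 1*(-6820))/(-7298))/C(-47) = -30661/(-23209/17086 + (10095 - 1*(-10175))/(-1968)) + ((5333 - 1*(-6820))/(-7298))/((-185*(-47))) = -30661/(-23209*1/17086 + (10095 + 10175)*(-1/1968)) + ((5333 + 6820)*(-1/7298))/8695 = -30661/(-23209/17086 + 20270*(-1/1968)) + (12153*(-1/7298))*(1/8695) = -30661/(-23209/17086 - 10135/984) - 12153/7298*1/8695 = -30661/(-98002133/8406312) - 12153/63456110 = -30661*(-8406312/98002133) - 12153/63456110 = 257745932232/98002133 - 12153/63456110 = 16355553036746415171/6218834131882630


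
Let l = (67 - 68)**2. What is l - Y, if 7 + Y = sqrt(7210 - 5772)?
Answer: 8 - sqrt(1438) ≈ -29.921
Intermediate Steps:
Y = -7 + sqrt(1438) (Y = -7 + sqrt(7210 - 5772) = -7 + sqrt(1438) ≈ 30.921)
l = 1 (l = (-1)**2 = 1)
l - Y = 1 - (-7 + sqrt(1438)) = 1 + (7 - sqrt(1438)) = 8 - sqrt(1438)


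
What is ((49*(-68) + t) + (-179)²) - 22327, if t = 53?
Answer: 6435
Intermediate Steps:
((49*(-68) + t) + (-179)²) - 22327 = ((49*(-68) + 53) + (-179)²) - 22327 = ((-3332 + 53) + 32041) - 22327 = (-3279 + 32041) - 22327 = 28762 - 22327 = 6435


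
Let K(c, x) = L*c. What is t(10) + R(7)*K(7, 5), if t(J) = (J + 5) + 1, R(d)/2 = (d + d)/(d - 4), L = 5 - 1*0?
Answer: 1028/3 ≈ 342.67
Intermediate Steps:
L = 5 (L = 5 + 0 = 5)
R(d) = 4*d/(-4 + d) (R(d) = 2*((d + d)/(d - 4)) = 2*((2*d)/(-4 + d)) = 2*(2*d/(-4 + d)) = 4*d/(-4 + d))
K(c, x) = 5*c
t(J) = 6 + J (t(J) = (5 + J) + 1 = 6 + J)
t(10) + R(7)*K(7, 5) = (6 + 10) + (4*7/(-4 + 7))*(5*7) = 16 + (4*7/3)*35 = 16 + (4*7*(⅓))*35 = 16 + (28/3)*35 = 16 + 980/3 = 1028/3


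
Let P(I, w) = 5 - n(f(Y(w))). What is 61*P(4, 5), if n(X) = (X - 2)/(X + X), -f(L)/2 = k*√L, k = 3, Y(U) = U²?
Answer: 4087/15 ≈ 272.47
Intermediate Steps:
f(L) = -6*√L
n(X) = (-2 + X)/(2*X) (n(X) = (-2 + X)/((2*X)) = (-2 + X)*(1/(2*X)) = (-2 + X)/(2*X))
P(I, w) = 5 + (-2 - 6*√(w²))/(12*√(w²)) (P(I, w) = 5 - (-2 - 6*√(w²))/(2*((-6*√(w²)))) = 5 - (-1/(6*√(w²)))*(-2 - 6*√(w²))/2 = 5 - (-1)*(-2 - 6*√(w²))/(12*√(w²)) = 5 + (-2 - 6*√(w²))/(12*√(w²)))
61*P(4, 5) = 61*(9/2 - 1/(6*√(5²))) = 61*(9/2 - 1/(6*√25)) = 61*(9/2 - ⅙*⅕) = 61*(9/2 - 1/30) = 61*(67/15) = 4087/15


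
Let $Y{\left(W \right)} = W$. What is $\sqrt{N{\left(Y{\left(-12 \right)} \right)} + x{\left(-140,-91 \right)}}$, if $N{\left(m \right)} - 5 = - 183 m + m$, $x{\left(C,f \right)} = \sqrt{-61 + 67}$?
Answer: $\sqrt{2189 + \sqrt{6}} \approx 46.813$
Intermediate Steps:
$x{\left(C,f \right)} = \sqrt{6}$
$N{\left(m \right)} = 5 - 182 m$ ($N{\left(m \right)} = 5 + \left(- 183 m + m\right) = 5 - 182 m$)
$\sqrt{N{\left(Y{\left(-12 \right)} \right)} + x{\left(-140,-91 \right)}} = \sqrt{\left(5 - -2184\right) + \sqrt{6}} = \sqrt{\left(5 + 2184\right) + \sqrt{6}} = \sqrt{2189 + \sqrt{6}}$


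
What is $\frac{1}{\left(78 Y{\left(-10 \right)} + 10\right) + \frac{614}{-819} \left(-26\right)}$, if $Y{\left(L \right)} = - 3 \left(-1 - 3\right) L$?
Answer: $- \frac{63}{587822} \approx -0.00010718$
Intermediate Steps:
$Y{\left(L \right)} = 12 L$ ($Y{\left(L \right)} = \left(-3\right) \left(-4\right) L = 12 L$)
$\frac{1}{\left(78 Y{\left(-10 \right)} + 10\right) + \frac{614}{-819} \left(-26\right)} = \frac{1}{\left(78 \cdot 12 \left(-10\right) + 10\right) + \frac{614}{-819} \left(-26\right)} = \frac{1}{\left(78 \left(-120\right) + 10\right) + 614 \left(- \frac{1}{819}\right) \left(-26\right)} = \frac{1}{\left(-9360 + 10\right) - - \frac{1228}{63}} = \frac{1}{-9350 + \frac{1228}{63}} = \frac{1}{- \frac{587822}{63}} = - \frac{63}{587822}$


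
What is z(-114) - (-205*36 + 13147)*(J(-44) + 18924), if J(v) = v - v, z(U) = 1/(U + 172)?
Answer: -6329813063/58 ≈ -1.0913e+8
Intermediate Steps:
z(U) = 1/(172 + U)
J(v) = 0
z(-114) - (-205*36 + 13147)*(J(-44) + 18924) = 1/(172 - 114) - (-205*36 + 13147)*(0 + 18924) = 1/58 - (-7380 + 13147)*18924 = 1/58 - 5767*18924 = 1/58 - 1*109134708 = 1/58 - 109134708 = -6329813063/58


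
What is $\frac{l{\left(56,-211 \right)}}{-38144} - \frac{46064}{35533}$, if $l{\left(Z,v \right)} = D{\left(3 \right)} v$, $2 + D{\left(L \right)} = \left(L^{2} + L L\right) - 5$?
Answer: $- \frac{1674593123}{1355370752} \approx -1.2355$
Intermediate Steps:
$D{\left(L \right)} = -7 + 2 L^{2}$ ($D{\left(L \right)} = -2 - \left(5 - L^{2} - L L\right) = -2 + \left(\left(L^{2} + L^{2}\right) - 5\right) = -2 + \left(2 L^{2} - 5\right) = -2 + \left(-5 + 2 L^{2}\right) = -7 + 2 L^{2}$)
$l{\left(Z,v \right)} = 11 v$ ($l{\left(Z,v \right)} = \left(-7 + 2 \cdot 3^{2}\right) v = \left(-7 + 2 \cdot 9\right) v = \left(-7 + 18\right) v = 11 v$)
$\frac{l{\left(56,-211 \right)}}{-38144} - \frac{46064}{35533} = \frac{11 \left(-211\right)}{-38144} - \frac{46064}{35533} = \left(-2321\right) \left(- \frac{1}{38144}\right) - \frac{46064}{35533} = \frac{2321}{38144} - \frac{46064}{35533} = - \frac{1674593123}{1355370752}$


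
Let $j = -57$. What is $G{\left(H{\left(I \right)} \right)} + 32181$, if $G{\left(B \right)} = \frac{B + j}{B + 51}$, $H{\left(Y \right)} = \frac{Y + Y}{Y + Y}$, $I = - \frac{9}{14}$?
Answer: $\frac{418339}{13} \approx 32180.0$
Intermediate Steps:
$I = - \frac{9}{14}$ ($I = \left(-9\right) \frac{1}{14} = - \frac{9}{14} \approx -0.64286$)
$H{\left(Y \right)} = 1$ ($H{\left(Y \right)} = \frac{2 Y}{2 Y} = 2 Y \frac{1}{2 Y} = 1$)
$G{\left(B \right)} = \frac{-57 + B}{51 + B}$ ($G{\left(B \right)} = \frac{B - 57}{B + 51} = \frac{-57 + B}{51 + B}$)
$G{\left(H{\left(I \right)} \right)} + 32181 = \frac{-57 + 1}{51 + 1} + 32181 = \frac{1}{52} \left(-56\right) + 32181 = - \frac{14}{13} + 32181 = \frac{418339}{13}$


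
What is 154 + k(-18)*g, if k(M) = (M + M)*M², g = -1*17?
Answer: 198442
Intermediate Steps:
g = -17
k(M) = 2*M³ (k(M) = (2*M)*M² = 2*M³)
154 + k(-18)*g = 154 + (2*(-18)³)*(-17) = 154 + (2*(-5832))*(-17) = 154 - 11664*(-17) = 154 + 198288 = 198442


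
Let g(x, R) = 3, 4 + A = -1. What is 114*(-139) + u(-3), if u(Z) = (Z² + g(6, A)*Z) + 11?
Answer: -15835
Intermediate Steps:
A = -5 (A = -4 - 1 = -5)
u(Z) = 11 + Z² + 3*Z (u(Z) = (Z² + 3*Z) + 11 = 11 + Z² + 3*Z)
114*(-139) + u(-3) = 114*(-139) + (11 + (-3)² + 3*(-3)) = -15846 + (11 + 9 - 9) = -15846 + 11 = -15835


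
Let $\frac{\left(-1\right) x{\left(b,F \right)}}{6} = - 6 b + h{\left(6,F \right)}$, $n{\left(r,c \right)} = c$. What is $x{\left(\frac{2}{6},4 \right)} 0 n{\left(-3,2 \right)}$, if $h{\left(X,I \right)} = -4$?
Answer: $0$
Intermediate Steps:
$x{\left(b,F \right)} = 24 + 36 b$ ($x{\left(b,F \right)} = - 6 \left(- 6 b - 4\right) = - 6 \left(-4 - 6 b\right) = 24 + 36 b$)
$x{\left(\frac{2}{6},4 \right)} 0 n{\left(-3,2 \right)} = \left(24 + 36 \cdot \frac{2}{6}\right) 0 \cdot 2 = \left(24 + 36 \cdot 2 \cdot \frac{1}{6}\right) 0 \cdot 2 = \left(24 + 36 \cdot \frac{1}{3}\right) 0 \cdot 2 = \left(24 + 12\right) 0 \cdot 2 = 36 \cdot 0 \cdot 2 = 0 \cdot 2 = 0$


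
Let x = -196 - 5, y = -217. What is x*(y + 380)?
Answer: -32763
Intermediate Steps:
x = -201
x*(y + 380) = -201*(-217 + 380) = -201*163 = -32763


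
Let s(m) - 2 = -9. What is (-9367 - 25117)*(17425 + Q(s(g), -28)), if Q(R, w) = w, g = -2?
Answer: -599918148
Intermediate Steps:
s(m) = -7 (s(m) = 2 - 9 = -7)
(-9367 - 25117)*(17425 + Q(s(g), -28)) = (-9367 - 25117)*(17425 - 28) = -34484*17397 = -599918148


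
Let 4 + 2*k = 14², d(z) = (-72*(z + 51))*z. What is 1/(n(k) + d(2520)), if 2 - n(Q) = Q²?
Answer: -1/466491454 ≈ -2.1437e-9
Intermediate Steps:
d(z) = z*(-3672 - 72*z) (d(z) = (-72*(51 + z))*z = (-3672 - 72*z)*z = z*(-3672 - 72*z))
k = 96 (k = -2 + (½)*14² = -2 + (½)*196 = -2 + 98 = 96)
n(Q) = 2 - Q²
1/(n(k) + d(2520)) = 1/((2 - 1*96²) - 72*2520*(51 + 2520)) = 1/((2 - 1*9216) - 72*2520*2571) = 1/((2 - 9216) - 466482240) = 1/(-9214 - 466482240) = 1/(-466491454) = -1/466491454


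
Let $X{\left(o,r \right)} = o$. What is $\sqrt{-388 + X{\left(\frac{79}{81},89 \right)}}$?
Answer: $\frac{i \sqrt{31349}}{9} \approx 19.673 i$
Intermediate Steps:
$\sqrt{-388 + X{\left(\frac{79}{81},89 \right)}} = \sqrt{-388 + \frac{79}{81}} = \sqrt{- \frac{31349}{81}} = \frac{i \sqrt{31349}}{9}$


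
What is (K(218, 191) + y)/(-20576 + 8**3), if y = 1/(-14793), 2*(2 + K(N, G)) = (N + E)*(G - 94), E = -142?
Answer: -54497411/296806752 ≈ -0.18361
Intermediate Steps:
K(N, G) = -2 + (-142 + N)*(-94 + G)/2 (K(N, G) = -2 + ((N - 142)*(G - 94))/2 = -2 + ((-142 + N)*(-94 + G))/2 = -2 + (-142 + N)*(-94 + G)/2)
y = -1/14793 ≈ -6.7600e-5
(K(218, 191) + y)/(-20576 + 8**3) = ((6672 - 71*191 - 47*218 + (1/2)*191*218) - 1/14793)/(-20576 + 8**3) = ((6672 - 13561 - 10246 + 20819) - 1/14793)/(-20576 + 512) = (3684 - 1/14793)/(-20064) = (54497411/14793)*(-1/20064) = -54497411/296806752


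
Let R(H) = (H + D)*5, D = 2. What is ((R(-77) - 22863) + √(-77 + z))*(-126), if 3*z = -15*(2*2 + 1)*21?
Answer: 2927988 - 126*I*√602 ≈ 2.928e+6 - 3091.5*I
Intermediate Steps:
R(H) = 10 + 5*H (R(H) = (H + 2)*5 = (2 + H)*5 = 10 + 5*H)
z = -525 (z = (-15*(2*2 + 1)*21)/3 = (-15*(4 + 1)*21)/3 = (-15*5*21)/3 = (-75*21)/3 = (⅓)*(-1575) = -525)
((R(-77) - 22863) + √(-77 + z))*(-126) = (((10 + 5*(-77)) - 22863) + √(-77 - 525))*(-126) = (((10 - 385) - 22863) + √(-602))*(-126) = ((-375 - 22863) + I*√602)*(-126) = (-23238 + I*√602)*(-126) = 2927988 - 126*I*√602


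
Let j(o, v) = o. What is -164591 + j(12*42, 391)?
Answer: -164087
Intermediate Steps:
-164591 + j(12*42, 391) = -164591 + 12*42 = -164591 + 504 = -164087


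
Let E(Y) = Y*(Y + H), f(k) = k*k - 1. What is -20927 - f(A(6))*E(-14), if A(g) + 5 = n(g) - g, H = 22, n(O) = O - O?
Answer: -7487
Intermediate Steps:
n(O) = 0
A(g) = -5 - g (A(g) = -5 + (0 - g) = -5 - g)
f(k) = -1 + k² (f(k) = k² - 1 = -1 + k²)
E(Y) = Y*(22 + Y) (E(Y) = Y*(Y + 22) = Y*(22 + Y))
-20927 - f(A(6))*E(-14) = -20927 - (-1 + (-5 - 1*6)²)*(-14*(22 - 14)) = -20927 - (-1 + (-5 - 6)²)*(-14*8) = -20927 - (-1 + (-11)²)*(-112) = -20927 - (-1 + 121)*(-112) = -20927 - 120*(-112) = -20927 - 1*(-13440) = -20927 + 13440 = -7487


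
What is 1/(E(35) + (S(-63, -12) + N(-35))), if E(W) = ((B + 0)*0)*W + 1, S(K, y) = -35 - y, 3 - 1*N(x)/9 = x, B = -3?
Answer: 1/320 ≈ 0.0031250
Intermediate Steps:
N(x) = 27 - 9*x
E(W) = 1 (E(W) = ((-3 + 0)*0)*W + 1 = (-3*0)*W + 1 = 0*W + 1 = 0 + 1 = 1)
1/(E(35) + (S(-63, -12) + N(-35))) = 1/(1 + ((-35 - 1*(-12)) + (27 - 9*(-35)))) = 1/(1 + ((-35 + 12) + (27 + 315))) = 1/(1 + (-23 + 342)) = 1/(1 + 319) = 1/320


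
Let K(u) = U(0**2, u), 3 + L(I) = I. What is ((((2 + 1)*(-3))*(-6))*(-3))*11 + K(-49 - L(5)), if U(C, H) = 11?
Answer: -1771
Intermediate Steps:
L(I) = -3 + I
K(u) = 11
((((2 + 1)*(-3))*(-6))*(-3))*11 + K(-49 - L(5)) = ((((2 + 1)*(-3))*(-6))*(-3))*11 + 11 = (((3*(-3))*(-6))*(-3))*11 + 11 = (-9*(-6)*(-3))*11 + 11 = (54*(-3))*11 + 11 = -162*11 + 11 = -1782 + 11 = -1771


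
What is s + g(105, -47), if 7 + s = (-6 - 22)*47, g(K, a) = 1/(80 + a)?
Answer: -43658/33 ≈ -1323.0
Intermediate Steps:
s = -1323 (s = -7 + (-6 - 22)*47 = -7 - 28*47 = -7 - 1316 = -1323)
s + g(105, -47) = -1323 + 1/(80 - 47) = -1323 + 1/33 = -43658/33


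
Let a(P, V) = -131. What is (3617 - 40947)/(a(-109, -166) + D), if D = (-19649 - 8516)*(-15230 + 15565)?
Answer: 18665/4717703 ≈ 0.0039564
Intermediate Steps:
D = -9435275 (D = -28165*335 = -9435275)
(3617 - 40947)/(a(-109, -166) + D) = (3617 - 40947)/(-131 - 9435275) = -37330/(-9435406) = -37330*(-1/9435406) = 18665/4717703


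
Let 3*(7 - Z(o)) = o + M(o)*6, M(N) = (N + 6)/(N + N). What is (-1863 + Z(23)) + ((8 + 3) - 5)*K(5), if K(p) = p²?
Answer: -118330/69 ≈ -1714.9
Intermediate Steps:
M(N) = (6 + N)/(2*N) (M(N) = (6 + N)/((2*N)) = (6 + N)*(1/(2*N)) = (6 + N)/(2*N))
Z(o) = 7 - o/3 - (6 + o)/o (Z(o) = 7 - (o + ((6 + o)/(2*o))*6)/3 = 7 - (o + 3*(6 + o)/o)/3 = 7 + (-o/3 - (6 + o)/o) = 7 - o/3 - (6 + o)/o)
(-1863 + Z(23)) + ((8 + 3) - 5)*K(5) = (-1863 + (6 - 6/23 - ⅓*23)) + ((8 + 3) - 5)*5² = (-1863 + (6 - 6*1/23 - 23/3)) + (11 - 5)*25 = (-1863 + (6 - 6/23 - 23/3)) + 6*25 = (-1863 - 133/69) + 150 = -128680/69 + 150 = -118330/69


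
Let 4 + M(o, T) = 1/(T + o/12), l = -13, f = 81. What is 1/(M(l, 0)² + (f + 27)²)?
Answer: 169/1975312 ≈ 8.5556e-5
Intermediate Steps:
M(o, T) = -4 + 1/(T + o/12)
1/(M(l, 0)² + (f + 27)²) = 1/((4*(3 - 1*(-13) - 12*0)/(-13 + 12*0))² + (81 + 27)²) = 1/((4*(3 + 13 + 0)/(-13 + 0))² + 108²) = 1/((4*16/(-13))² + 11664) = 1/((4*(-1/13)*16)² + 11664) = 1/((-64/13)² + 11664) = 1/(4096/169 + 11664) = 1/(1975312/169) = 169/1975312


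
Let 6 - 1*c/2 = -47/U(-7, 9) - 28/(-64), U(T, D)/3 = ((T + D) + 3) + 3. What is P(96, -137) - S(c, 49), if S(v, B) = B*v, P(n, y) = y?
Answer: -20977/24 ≈ -874.04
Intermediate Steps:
U(T, D) = 18 + 3*D + 3*T (U(T, D) = 3*(((T + D) + 3) + 3) = 3*(((D + T) + 3) + 3) = 3*((3 + D + T) + 3) = 3*(6 + D + T) = 18 + 3*D + 3*T)
c = 361/24 (c = 12 - 2*(-47/(18 + 3*9 + 3*(-7)) - 28/(-64)) = 12 - 2*(-47/(18 + 27 - 21) - 28*(-1/64)) = 12 - 2*(-47/24 + 7/16) = 12 - 2*(-73/48) = 12 + 73/24 = 361/24 ≈ 15.042)
P(96, -137) - S(c, 49) = -137 - 49*361/24 = -137 - 1*17689/24 = -137 - 17689/24 = -20977/24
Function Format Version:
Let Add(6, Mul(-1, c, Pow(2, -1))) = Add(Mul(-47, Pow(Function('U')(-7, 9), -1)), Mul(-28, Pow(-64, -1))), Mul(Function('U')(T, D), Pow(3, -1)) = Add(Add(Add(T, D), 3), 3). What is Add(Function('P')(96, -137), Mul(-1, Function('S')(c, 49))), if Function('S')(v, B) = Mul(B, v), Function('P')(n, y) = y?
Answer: Rational(-20977, 24) ≈ -874.04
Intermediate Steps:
Function('U')(T, D) = Add(18, Mul(3, D), Mul(3, T)) (Function('U')(T, D) = Mul(3, Add(Add(Add(T, D), 3), 3)) = Mul(3, Add(Add(Add(D, T), 3), 3)) = Mul(3, Add(Add(3, D, T), 3)) = Mul(3, Add(6, D, T)) = Add(18, Mul(3, D), Mul(3, T)))
c = Rational(361, 24) (c = Add(12, Mul(-2, Add(Mul(-47, Pow(Add(18, Mul(3, 9), Mul(3, -7)), -1)), Mul(-28, Pow(-64, -1))))) = Add(12, Mul(-2, Add(Mul(-47, Pow(Add(18, 27, -21), -1)), Mul(-28, Rational(-1, 64))))) = Add(12, Mul(-2, Add(Mul(-47, Pow(24, -1)), Rational(7, 16)))) = Add(12, Mul(-2, Add(Mul(-47, Rational(1, 24)), Rational(7, 16)))) = Add(12, Mul(-2, Add(Rational(-47, 24), Rational(7, 16)))) = Add(12, Mul(-2, Rational(-73, 48))) = Add(12, Rational(73, 24)) = Rational(361, 24) ≈ 15.042)
Add(Function('P')(96, -137), Mul(-1, Function('S')(c, 49))) = Add(-137, Mul(-1, Mul(49, Rational(361, 24)))) = Add(-137, Mul(-1, Rational(17689, 24))) = Add(-137, Rational(-17689, 24)) = Rational(-20977, 24)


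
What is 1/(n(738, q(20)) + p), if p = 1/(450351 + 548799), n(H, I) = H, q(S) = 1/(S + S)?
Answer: 999150/737372701 ≈ 0.0013550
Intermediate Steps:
q(S) = 1/(2*S)
p = 1/999150 ≈ 1.0009e-6
1/(n(738, q(20)) + p) = 1/(738 + 1/999150) = 1/(737372701/999150) = 999150/737372701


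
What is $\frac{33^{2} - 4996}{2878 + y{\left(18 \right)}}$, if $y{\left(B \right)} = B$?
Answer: $- \frac{3907}{2896} \approx -1.3491$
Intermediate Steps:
$\frac{33^{2} - 4996}{2878 + y{\left(18 \right)}} = \frac{33^{2} - 4996}{2878 + 18} = \frac{1089 - 4996}{2896} = \left(-3907\right) \frac{1}{2896} = - \frac{3907}{2896}$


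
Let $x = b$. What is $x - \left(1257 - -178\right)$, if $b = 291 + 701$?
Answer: $-443$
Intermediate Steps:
$b = 992$
$x = 992$
$x - \left(1257 - -178\right) = 992 - \left(1257 - -178\right) = 992 - \left(1257 + 178\right) = 992 - 1435 = -443$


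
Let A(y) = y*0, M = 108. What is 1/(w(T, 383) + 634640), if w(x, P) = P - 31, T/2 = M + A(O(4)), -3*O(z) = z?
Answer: 1/634992 ≈ 1.5748e-6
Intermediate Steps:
O(z) = -z/3
A(y) = 0
T = 216 (T = 2*(108 + 0) = 2*108 = 216)
w(x, P) = -31 + P
1/(w(T, 383) + 634640) = 1/((-31 + 383) + 634640) = 1/(352 + 634640) = 1/634992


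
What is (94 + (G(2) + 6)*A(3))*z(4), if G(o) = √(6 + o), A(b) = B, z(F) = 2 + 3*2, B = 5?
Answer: 992 + 80*√2 ≈ 1105.1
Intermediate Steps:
z(F) = 8 (z(F) = 2 + 6 = 8)
A(b) = 5
(94 + (G(2) + 6)*A(3))*z(4) = (94 + (√(6 + 2) + 6)*5)*8 = (94 + (√8 + 6)*5)*8 = (94 + (2*√2 + 6)*5)*8 = (94 + (6 + 2*√2)*5)*8 = (94 + (30 + 10*√2))*8 = (124 + 10*√2)*8 = 992 + 80*√2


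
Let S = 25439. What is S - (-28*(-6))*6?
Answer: 24431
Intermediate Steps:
S - (-28*(-6))*6 = 25439 - (-28*(-6))*6 = 25439 - 168*6 = 25439 - 1*1008 = 25439 - 1008 = 24431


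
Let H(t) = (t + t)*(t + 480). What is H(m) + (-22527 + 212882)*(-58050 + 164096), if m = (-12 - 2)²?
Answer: 20186651322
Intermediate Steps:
m = 196 (m = (-14)² = 196)
H(t) = 2*t*(480 + t) (H(t) = (2*t)*(480 + t) = 2*t*(480 + t))
H(m) + (-22527 + 212882)*(-58050 + 164096) = 2*196*(480 + 196) + (-22527 + 212882)*(-58050 + 164096) = 2*196*676 + 190355*106046 = 264992 + 20186386330 = 20186651322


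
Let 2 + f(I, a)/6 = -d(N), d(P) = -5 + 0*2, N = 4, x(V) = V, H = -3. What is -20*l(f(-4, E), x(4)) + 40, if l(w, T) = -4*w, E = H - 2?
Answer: 1480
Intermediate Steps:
E = -5 (E = -3 - 2 = -5)
d(P) = -5 (d(P) = -5 + 0 = -5)
f(I, a) = 18 (f(I, a) = -12 + 6*(-1*(-5)) = -12 + 6*5 = -12 + 30 = 18)
-20*l(f(-4, E), x(4)) + 40 = -(-80)*18 + 40 = -20*(-72) + 40 = 1440 + 40 = 1480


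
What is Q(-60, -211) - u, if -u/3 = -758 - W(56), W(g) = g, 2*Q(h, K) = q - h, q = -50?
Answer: -2437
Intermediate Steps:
Q(h, K) = -25 - h/2 (Q(h, K) = (-50 - h)/2 = -25 - h/2)
u = 2442 (u = -3*(-758 - 1*56) = -3*(-758 - 56) = -3*(-814) = 2442)
Q(-60, -211) - u = (-25 - ½*(-60)) - 1*2442 = (-25 + 30) - 2442 = 5 - 2442 = -2437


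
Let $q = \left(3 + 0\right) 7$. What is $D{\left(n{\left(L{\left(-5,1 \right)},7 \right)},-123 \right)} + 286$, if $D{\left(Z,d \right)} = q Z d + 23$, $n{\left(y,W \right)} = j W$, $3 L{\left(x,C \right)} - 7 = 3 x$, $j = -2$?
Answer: $36471$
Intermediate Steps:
$L{\left(x,C \right)} = \frac{7}{3} + x$ ($L{\left(x,C \right)} = \frac{7}{3} + \frac{3 x}{3} = \frac{7}{3} + x$)
$q = 21$ ($q = 3 \cdot 7 = 21$)
$n{\left(y,W \right)} = - 2 W$
$D{\left(Z,d \right)} = 23 + 21 Z d$ ($D{\left(Z,d \right)} = 21 Z d + 23 = 23 + 21 Z d$)
$D{\left(n{\left(L{\left(-5,1 \right)},7 \right)},-123 \right)} + 286 = \left(23 + 21 \left(\left(-2\right) 7\right) \left(-123\right)\right) + 286 = \left(23 + 21 \left(-14\right) \left(-123\right)\right) + 286 = \left(23 + 36162\right) + 286 = 36185 + 286 = 36471$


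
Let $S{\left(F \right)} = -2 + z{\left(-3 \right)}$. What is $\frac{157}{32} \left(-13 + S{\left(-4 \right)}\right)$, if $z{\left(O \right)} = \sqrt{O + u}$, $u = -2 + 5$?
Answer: $- \frac{2355}{32} \approx -73.594$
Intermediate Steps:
$u = 3$
$z{\left(O \right)} = \sqrt{3 + O}$ ($z{\left(O \right)} = \sqrt{O + 3} = \sqrt{3 + O}$)
$S{\left(F \right)} = -2$ ($S{\left(F \right)} = -2 + \sqrt{3 - 3} = -2 + \sqrt{0} = -2 + 0 = -2$)
$\frac{157}{32} \left(-13 + S{\left(-4 \right)}\right) = \frac{157}{32} \left(-13 - 2\right) = 157 \cdot \frac{1}{32} \left(-15\right) = \frac{157}{32} \left(-15\right) = - \frac{2355}{32}$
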